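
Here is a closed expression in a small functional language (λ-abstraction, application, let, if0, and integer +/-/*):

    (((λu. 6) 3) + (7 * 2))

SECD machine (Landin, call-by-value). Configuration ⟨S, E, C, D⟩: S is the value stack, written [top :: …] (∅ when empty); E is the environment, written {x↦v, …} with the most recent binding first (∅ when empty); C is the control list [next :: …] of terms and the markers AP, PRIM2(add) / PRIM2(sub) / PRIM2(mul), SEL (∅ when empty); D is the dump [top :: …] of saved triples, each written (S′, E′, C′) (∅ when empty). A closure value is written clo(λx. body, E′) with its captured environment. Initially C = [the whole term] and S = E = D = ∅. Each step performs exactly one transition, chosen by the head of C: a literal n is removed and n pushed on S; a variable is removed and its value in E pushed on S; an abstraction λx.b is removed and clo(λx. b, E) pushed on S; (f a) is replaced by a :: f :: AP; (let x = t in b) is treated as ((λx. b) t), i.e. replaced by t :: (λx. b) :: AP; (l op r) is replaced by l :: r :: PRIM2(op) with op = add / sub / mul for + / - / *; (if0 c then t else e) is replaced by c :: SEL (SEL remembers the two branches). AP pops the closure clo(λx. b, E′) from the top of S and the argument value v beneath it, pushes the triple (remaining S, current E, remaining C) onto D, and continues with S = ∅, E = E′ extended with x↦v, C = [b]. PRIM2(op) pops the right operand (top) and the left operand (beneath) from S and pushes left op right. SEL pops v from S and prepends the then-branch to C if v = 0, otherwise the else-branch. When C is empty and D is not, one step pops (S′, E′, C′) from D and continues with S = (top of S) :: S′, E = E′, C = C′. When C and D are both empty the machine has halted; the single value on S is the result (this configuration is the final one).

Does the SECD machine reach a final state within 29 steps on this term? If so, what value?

0. <S=∅, E=∅, C=[(((λu. 6) 3) + (7 * 2))], D=∅>
1. <S=∅, E=∅, C=[((λu. 6) 3) :: (7 * 2) :: PRIM2(add)], D=∅>
2. <S=∅, E=∅, C=[3 :: (λu. 6) :: AP :: (7 * 2) :: PRIM2(add)], D=∅>
3. <S=[3], E=∅, C=[(λu. 6) :: AP :: (7 * 2) :: PRIM2(add)], D=∅>
4. <S=[clo(λu. 6, ∅) :: 3], E=∅, C=[AP :: (7 * 2) :: PRIM2(add)], D=∅>
5. <S=∅, E={u↦3}, C=[6], D=[(∅, ∅, [(7 * 2) :: PRIM2(add)])]>
6. <S=[6], E={u↦3}, C=∅, D=[(∅, ∅, [(7 * 2) :: PRIM2(add)])]>
7. <S=[6], E=∅, C=[(7 * 2) :: PRIM2(add)], D=∅>
8. <S=[6], E=∅, C=[7 :: 2 :: PRIM2(mul) :: PRIM2(add)], D=∅>
9. <S=[7 :: 6], E=∅, C=[2 :: PRIM2(mul) :: PRIM2(add)], D=∅>
10. <S=[2 :: 7 :: 6], E=∅, C=[PRIM2(mul) :: PRIM2(add)], D=∅>
11. <S=[14 :: 6], E=∅, C=[PRIM2(add)], D=∅>
12. <S=[20], E=∅, C=∅, D=∅>
→ final value 20

Answer: 20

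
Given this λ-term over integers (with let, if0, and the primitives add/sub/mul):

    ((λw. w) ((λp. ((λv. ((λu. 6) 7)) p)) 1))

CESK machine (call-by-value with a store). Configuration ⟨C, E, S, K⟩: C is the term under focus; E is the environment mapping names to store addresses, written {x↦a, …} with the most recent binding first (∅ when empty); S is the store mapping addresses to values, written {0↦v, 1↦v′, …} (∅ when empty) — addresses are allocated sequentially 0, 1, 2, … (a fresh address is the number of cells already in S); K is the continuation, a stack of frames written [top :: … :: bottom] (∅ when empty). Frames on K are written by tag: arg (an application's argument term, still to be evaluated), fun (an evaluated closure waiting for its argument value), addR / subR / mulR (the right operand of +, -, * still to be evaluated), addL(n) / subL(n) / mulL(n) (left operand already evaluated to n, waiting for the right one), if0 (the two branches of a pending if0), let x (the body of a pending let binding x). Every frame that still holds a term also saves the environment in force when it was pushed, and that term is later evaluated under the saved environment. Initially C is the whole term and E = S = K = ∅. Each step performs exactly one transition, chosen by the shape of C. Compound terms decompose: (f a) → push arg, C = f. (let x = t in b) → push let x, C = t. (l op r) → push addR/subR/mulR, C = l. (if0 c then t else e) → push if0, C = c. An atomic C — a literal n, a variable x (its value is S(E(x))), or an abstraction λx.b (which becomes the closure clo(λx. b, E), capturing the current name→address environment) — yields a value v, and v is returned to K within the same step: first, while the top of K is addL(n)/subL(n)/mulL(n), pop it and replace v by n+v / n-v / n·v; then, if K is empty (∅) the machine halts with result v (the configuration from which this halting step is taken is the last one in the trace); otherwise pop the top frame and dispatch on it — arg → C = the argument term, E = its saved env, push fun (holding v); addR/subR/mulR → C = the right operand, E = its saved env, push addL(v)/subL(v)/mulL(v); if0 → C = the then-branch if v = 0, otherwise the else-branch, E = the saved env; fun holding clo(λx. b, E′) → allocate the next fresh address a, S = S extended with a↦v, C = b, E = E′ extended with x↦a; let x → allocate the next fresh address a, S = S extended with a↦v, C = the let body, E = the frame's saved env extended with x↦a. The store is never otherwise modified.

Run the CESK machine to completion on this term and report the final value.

t=0: [C=((λw. w) ((λp. ((λv. ((λu. 6) 7)) p)) 1)) | E=∅ | S=∅ | K=∅]
t=1: [C=(λw. w) | E=∅ | S=∅ | K=[arg]]
t=2: [C=((λp. ((λv. ((λu. 6) 7)) p)) 1) | E=∅ | S=∅ | K=[fun]]
t=3: [C=(λp. ((λv. ((λu. 6) 7)) p)) | E=∅ | S=∅ | K=[arg :: fun]]
t=4: [C=1 | E=∅ | S=∅ | K=[fun :: fun]]
t=5: [C=((λv. ((λu. 6) 7)) p) | E={p↦0} | S={0↦1} | K=[fun]]
t=6: [C=(λv. ((λu. 6) 7)) | E={p↦0} | S={0↦1} | K=[arg :: fun]]
t=7: [C=p | E={p↦0} | S={0↦1} | K=[fun :: fun]]
t=8: [C=((λu. 6) 7) | E={v↦1, p↦0} | S={0↦1, 1↦1} | K=[fun]]
t=9: [C=(λu. 6) | E={v↦1, p↦0} | S={0↦1, 1↦1} | K=[arg :: fun]]
t=10: [C=7 | E={v↦1, p↦0} | S={0↦1, 1↦1} | K=[fun :: fun]]
t=11: [C=6 | E={u↦2, v↦1, p↦0} | S={0↦1, 1↦1, 2↦7} | K=[fun]]
t=12: [C=w | E={w↦3} | S={0↦1, 1↦1, 2↦7, 3↦6} | K=∅]
→ final value 6

Answer: 6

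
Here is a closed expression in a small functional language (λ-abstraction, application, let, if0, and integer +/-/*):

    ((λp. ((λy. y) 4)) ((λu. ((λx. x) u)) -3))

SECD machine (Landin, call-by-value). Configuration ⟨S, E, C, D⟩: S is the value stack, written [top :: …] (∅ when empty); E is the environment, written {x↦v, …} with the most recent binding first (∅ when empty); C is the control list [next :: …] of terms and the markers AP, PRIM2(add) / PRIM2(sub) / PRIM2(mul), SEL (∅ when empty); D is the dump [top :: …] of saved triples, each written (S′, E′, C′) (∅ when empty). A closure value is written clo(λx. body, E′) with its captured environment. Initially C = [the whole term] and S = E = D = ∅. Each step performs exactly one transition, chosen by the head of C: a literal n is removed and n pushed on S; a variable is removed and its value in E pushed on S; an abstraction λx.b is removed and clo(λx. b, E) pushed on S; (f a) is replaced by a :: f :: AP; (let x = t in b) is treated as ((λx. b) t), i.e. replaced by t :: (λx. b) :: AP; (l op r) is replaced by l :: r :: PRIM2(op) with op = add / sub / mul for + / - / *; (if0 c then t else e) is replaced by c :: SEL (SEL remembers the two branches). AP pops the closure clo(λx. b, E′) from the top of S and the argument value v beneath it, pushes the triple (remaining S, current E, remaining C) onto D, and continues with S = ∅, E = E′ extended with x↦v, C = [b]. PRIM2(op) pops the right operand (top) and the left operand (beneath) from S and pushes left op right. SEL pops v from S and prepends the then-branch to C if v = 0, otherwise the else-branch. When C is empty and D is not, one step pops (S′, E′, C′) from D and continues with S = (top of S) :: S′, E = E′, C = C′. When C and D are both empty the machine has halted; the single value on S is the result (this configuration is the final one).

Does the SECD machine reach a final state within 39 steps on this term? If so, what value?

Answer: 4

Machine steps:
step 0: <S=∅, E=∅, C=[((λp. ((λy. y) 4)) ((λu. ((λx. x) u)) -3))], D=∅>
step 1: <S=∅, E=∅, C=[((λu. ((λx. x) u)) -3) :: (λp. ((λy. y) 4)) :: AP], D=∅>
step 2: <S=∅, E=∅, C=[-3 :: (λu. ((λx. x) u)) :: AP :: (λp. ((λy. y) 4)) :: AP], D=∅>
step 3: <S=[-3], E=∅, C=[(λu. ((λx. x) u)) :: AP :: (λp. ((λy. y) 4)) :: AP], D=∅>
step 4: <S=[clo(λu. ((λx. x) u), ∅) :: -3], E=∅, C=[AP :: (λp. ((λy. y) 4)) :: AP], D=∅>
step 5: <S=∅, E={u↦-3}, C=[((λx. x) u)], D=[(∅, ∅, [(λp. ((λy. y) 4)) :: AP])]>
step 6: <S=∅, E={u↦-3}, C=[u :: (λx. x) :: AP], D=[(∅, ∅, [(λp. ((λy. y) 4)) :: AP])]>
step 7: <S=[-3], E={u↦-3}, C=[(λx. x) :: AP], D=[(∅, ∅, [(λp. ((λy. y) 4)) :: AP])]>
step 8: <S=[clo(λx. x, {u↦-3}) :: -3], E={u↦-3}, C=[AP], D=[(∅, ∅, [(λp. ((λy. y) 4)) :: AP])]>
step 9: <S=∅, E={x↦-3, u↦-3}, C=[x], D=[(∅, {u↦-3}, ∅) :: (∅, ∅, [(λp. ((λy. y) 4)) :: AP])]>
step 10: <S=[-3], E={x↦-3, u↦-3}, C=∅, D=[(∅, {u↦-3}, ∅) :: (∅, ∅, [(λp. ((λy. y) 4)) :: AP])]>
step 11: <S=[-3], E={u↦-3}, C=∅, D=[(∅, ∅, [(λp. ((λy. y) 4)) :: AP])]>
step 12: <S=[-3], E=∅, C=[(λp. ((λy. y) 4)) :: AP], D=∅>
step 13: <S=[clo(λp. ((λy. y) 4), ∅) :: -3], E=∅, C=[AP], D=∅>
step 14: <S=∅, E={p↦-3}, C=[((λy. y) 4)], D=[(∅, ∅, ∅)]>
step 15: <S=∅, E={p↦-3}, C=[4 :: (λy. y) :: AP], D=[(∅, ∅, ∅)]>
step 16: <S=[4], E={p↦-3}, C=[(λy. y) :: AP], D=[(∅, ∅, ∅)]>
step 17: <S=[clo(λy. y, {p↦-3}) :: 4], E={p↦-3}, C=[AP], D=[(∅, ∅, ∅)]>
step 18: <S=∅, E={y↦4, p↦-3}, C=[y], D=[(∅, {p↦-3}, ∅) :: (∅, ∅, ∅)]>
step 19: <S=[4], E={y↦4, p↦-3}, C=∅, D=[(∅, {p↦-3}, ∅) :: (∅, ∅, ∅)]>
step 20: <S=[4], E={p↦-3}, C=∅, D=[(∅, ∅, ∅)]>
step 21: <S=[4], E=∅, C=∅, D=∅>
→ final value 4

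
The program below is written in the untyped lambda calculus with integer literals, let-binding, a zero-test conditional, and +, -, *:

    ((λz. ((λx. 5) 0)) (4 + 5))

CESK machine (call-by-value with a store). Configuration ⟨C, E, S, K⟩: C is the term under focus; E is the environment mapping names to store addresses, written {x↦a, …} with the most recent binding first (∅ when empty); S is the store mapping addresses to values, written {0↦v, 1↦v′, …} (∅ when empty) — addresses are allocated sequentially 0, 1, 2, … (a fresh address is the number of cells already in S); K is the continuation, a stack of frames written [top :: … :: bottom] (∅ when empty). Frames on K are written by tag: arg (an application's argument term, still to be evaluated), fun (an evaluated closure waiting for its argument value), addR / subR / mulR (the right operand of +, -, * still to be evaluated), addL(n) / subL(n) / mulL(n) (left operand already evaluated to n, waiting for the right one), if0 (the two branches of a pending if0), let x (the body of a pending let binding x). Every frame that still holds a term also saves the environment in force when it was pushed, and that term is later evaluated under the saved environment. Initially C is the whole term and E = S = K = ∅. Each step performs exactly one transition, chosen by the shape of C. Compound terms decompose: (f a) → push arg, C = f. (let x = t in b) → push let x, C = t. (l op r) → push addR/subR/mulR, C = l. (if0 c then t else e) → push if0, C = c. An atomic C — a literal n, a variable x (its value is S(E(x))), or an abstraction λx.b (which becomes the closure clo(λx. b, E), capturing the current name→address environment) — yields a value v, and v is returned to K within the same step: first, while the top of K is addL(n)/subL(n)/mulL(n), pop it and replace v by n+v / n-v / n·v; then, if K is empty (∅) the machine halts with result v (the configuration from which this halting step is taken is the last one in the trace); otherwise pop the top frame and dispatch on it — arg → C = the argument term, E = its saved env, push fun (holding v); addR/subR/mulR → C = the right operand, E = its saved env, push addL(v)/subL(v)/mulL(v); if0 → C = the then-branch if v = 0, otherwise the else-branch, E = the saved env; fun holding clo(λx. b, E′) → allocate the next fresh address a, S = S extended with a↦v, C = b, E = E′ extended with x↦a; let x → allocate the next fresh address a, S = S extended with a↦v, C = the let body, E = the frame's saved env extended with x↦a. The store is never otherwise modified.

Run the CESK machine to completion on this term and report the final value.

Answer: 5

Machine steps:
step 0: <C=((λz. ((λx. 5) 0)) (4 + 5)), E=∅, S=∅, K=∅>
step 1: <C=(λz. ((λx. 5) 0)), E=∅, S=∅, K=[arg]>
step 2: <C=(4 + 5), E=∅, S=∅, K=[fun]>
step 3: <C=4, E=∅, S=∅, K=[addR :: fun]>
step 4: <C=5, E=∅, S=∅, K=[addL(4) :: fun]>
step 5: <C=((λx. 5) 0), E={z↦0}, S={0↦9}, K=∅>
step 6: <C=(λx. 5), E={z↦0}, S={0↦9}, K=[arg]>
step 7: <C=0, E={z↦0}, S={0↦9}, K=[fun]>
step 8: <C=5, E={x↦1, z↦0}, S={0↦9, 1↦0}, K=∅>
→ final value 5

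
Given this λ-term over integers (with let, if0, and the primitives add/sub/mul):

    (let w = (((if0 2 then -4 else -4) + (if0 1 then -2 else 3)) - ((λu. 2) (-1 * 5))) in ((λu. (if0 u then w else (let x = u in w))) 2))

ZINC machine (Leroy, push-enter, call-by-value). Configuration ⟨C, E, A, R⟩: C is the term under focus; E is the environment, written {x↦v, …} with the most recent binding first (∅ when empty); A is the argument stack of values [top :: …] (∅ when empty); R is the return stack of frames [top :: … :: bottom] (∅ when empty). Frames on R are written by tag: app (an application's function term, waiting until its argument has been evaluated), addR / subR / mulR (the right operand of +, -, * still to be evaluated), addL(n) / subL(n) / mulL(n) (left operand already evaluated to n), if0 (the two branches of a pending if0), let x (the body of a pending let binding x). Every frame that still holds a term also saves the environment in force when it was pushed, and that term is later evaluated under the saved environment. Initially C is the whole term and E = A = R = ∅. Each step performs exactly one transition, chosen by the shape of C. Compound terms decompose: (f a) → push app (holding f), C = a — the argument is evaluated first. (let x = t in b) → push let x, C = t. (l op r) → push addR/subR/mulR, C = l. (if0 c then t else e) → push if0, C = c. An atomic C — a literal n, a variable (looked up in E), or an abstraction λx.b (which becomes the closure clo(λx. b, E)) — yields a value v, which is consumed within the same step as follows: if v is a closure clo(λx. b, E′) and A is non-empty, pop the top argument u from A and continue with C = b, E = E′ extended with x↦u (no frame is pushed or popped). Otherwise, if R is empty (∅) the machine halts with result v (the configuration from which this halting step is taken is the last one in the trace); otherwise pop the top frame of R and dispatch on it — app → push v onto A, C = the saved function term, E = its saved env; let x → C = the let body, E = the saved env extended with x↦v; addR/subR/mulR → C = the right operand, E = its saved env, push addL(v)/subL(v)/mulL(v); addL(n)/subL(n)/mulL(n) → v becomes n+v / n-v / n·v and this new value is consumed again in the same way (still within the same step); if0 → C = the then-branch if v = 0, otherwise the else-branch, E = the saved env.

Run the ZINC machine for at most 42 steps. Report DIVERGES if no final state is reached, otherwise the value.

Answer: -3

Derivation:
[0] ⟨C=(let w = (((if0 2 then -4 else -4) + (if0 1 then -2 else 3)) - ((λu. 2) (-1 * 5))) in ((λu. (if0 u then w else (let x = u in w))) 2)); E=∅; A=∅; R=∅⟩
[1] ⟨C=(((if0 2 then -4 else -4) + (if0 1 then -2 else 3)) - ((λu. 2) (-1 * 5))); E=∅; A=∅; R=[let w]⟩
[2] ⟨C=((if0 2 then -4 else -4) + (if0 1 then -2 else 3)); E=∅; A=∅; R=[subR :: let w]⟩
[3] ⟨C=(if0 2 then -4 else -4); E=∅; A=∅; R=[addR :: subR :: let w]⟩
[4] ⟨C=2; E=∅; A=∅; R=[if0 :: addR :: subR :: let w]⟩
[5] ⟨C=-4; E=∅; A=∅; R=[addR :: subR :: let w]⟩
[6] ⟨C=(if0 1 then -2 else 3); E=∅; A=∅; R=[addL(-4) :: subR :: let w]⟩
[7] ⟨C=1; E=∅; A=∅; R=[if0 :: addL(-4) :: subR :: let w]⟩
[8] ⟨C=3; E=∅; A=∅; R=[addL(-4) :: subR :: let w]⟩
[9] ⟨C=((λu. 2) (-1 * 5)); E=∅; A=∅; R=[subL(-1) :: let w]⟩
[10] ⟨C=(-1 * 5); E=∅; A=∅; R=[app :: subL(-1) :: let w]⟩
[11] ⟨C=-1; E=∅; A=∅; R=[mulR :: app :: subL(-1) :: let w]⟩
[12] ⟨C=5; E=∅; A=∅; R=[mulL(-1) :: app :: subL(-1) :: let w]⟩
[13] ⟨C=(λu. 2); E=∅; A=[-5]; R=[subL(-1) :: let w]⟩
[14] ⟨C=2; E={u↦-5}; A=∅; R=[subL(-1) :: let w]⟩
[15] ⟨C=((λu. (if0 u then w else (let x = u in w))) 2); E={w↦-3}; A=∅; R=∅⟩
[16] ⟨C=2; E={w↦-3}; A=∅; R=[app]⟩
[17] ⟨C=(λu. (if0 u then w else (let x = u in w))); E={w↦-3}; A=[2]; R=∅⟩
[18] ⟨C=(if0 u then w else (let x = u in w)); E={u↦2, w↦-3}; A=∅; R=∅⟩
[19] ⟨C=u; E={u↦2, w↦-3}; A=∅; R=[if0]⟩
[20] ⟨C=(let x = u in w); E={u↦2, w↦-3}; A=∅; R=∅⟩
[21] ⟨C=u; E={u↦2, w↦-3}; A=∅; R=[let x]⟩
[22] ⟨C=w; E={x↦2, u↦2, w↦-3}; A=∅; R=∅⟩
→ final value -3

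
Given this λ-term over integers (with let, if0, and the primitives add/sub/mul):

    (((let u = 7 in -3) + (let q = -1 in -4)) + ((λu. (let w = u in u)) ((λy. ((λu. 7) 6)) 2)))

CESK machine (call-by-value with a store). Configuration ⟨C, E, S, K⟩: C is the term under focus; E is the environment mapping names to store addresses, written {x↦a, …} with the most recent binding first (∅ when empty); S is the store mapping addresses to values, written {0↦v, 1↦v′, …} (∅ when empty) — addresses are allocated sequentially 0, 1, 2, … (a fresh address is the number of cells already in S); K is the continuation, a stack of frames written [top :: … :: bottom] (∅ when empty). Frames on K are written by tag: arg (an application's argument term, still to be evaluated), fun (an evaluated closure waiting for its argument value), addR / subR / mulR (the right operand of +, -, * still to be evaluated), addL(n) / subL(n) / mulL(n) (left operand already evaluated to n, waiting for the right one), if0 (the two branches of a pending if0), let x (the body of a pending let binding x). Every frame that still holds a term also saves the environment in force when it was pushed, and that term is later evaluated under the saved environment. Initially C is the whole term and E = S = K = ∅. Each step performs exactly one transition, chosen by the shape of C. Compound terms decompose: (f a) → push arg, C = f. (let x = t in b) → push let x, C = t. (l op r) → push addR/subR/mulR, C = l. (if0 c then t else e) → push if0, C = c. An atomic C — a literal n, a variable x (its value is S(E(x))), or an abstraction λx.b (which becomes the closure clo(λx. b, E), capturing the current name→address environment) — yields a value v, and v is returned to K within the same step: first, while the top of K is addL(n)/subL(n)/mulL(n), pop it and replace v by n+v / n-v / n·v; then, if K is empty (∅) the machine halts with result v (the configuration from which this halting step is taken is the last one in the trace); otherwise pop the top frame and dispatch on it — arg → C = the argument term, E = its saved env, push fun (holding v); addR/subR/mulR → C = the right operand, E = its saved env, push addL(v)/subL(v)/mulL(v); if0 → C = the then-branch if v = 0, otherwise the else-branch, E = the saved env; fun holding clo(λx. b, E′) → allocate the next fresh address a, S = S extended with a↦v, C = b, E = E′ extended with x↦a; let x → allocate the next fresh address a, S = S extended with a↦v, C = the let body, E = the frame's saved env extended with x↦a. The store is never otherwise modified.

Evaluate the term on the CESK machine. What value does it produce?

[0] <C=(((let u = 7 in -3) + (let q = -1 in -4)) + ((λu. (let w = u in u)) ((λy. ((λu. 7) 6)) 2))), E=∅, S=∅, K=∅>
[1] <C=((let u = 7 in -3) + (let q = -1 in -4)), E=∅, S=∅, K=[addR]>
[2] <C=(let u = 7 in -3), E=∅, S=∅, K=[addR :: addR]>
[3] <C=7, E=∅, S=∅, K=[let u :: addR :: addR]>
[4] <C=-3, E={u↦0}, S={0↦7}, K=[addR :: addR]>
[5] <C=(let q = -1 in -4), E=∅, S={0↦7}, K=[addL(-3) :: addR]>
[6] <C=-1, E=∅, S={0↦7}, K=[let q :: addL(-3) :: addR]>
[7] <C=-4, E={q↦1}, S={0↦7, 1↦-1}, K=[addL(-3) :: addR]>
[8] <C=((λu. (let w = u in u)) ((λy. ((λu. 7) 6)) 2)), E=∅, S={0↦7, 1↦-1}, K=[addL(-7)]>
[9] <C=(λu. (let w = u in u)), E=∅, S={0↦7, 1↦-1}, K=[arg :: addL(-7)]>
[10] <C=((λy. ((λu. 7) 6)) 2), E=∅, S={0↦7, 1↦-1}, K=[fun :: addL(-7)]>
[11] <C=(λy. ((λu. 7) 6)), E=∅, S={0↦7, 1↦-1}, K=[arg :: fun :: addL(-7)]>
[12] <C=2, E=∅, S={0↦7, 1↦-1}, K=[fun :: fun :: addL(-7)]>
[13] <C=((λu. 7) 6), E={y↦2}, S={0↦7, 1↦-1, 2↦2}, K=[fun :: addL(-7)]>
[14] <C=(λu. 7), E={y↦2}, S={0↦7, 1↦-1, 2↦2}, K=[arg :: fun :: addL(-7)]>
[15] <C=6, E={y↦2}, S={0↦7, 1↦-1, 2↦2}, K=[fun :: fun :: addL(-7)]>
[16] <C=7, E={u↦3, y↦2}, S={0↦7, 1↦-1, 2↦2, 3↦6}, K=[fun :: addL(-7)]>
[17] <C=(let w = u in u), E={u↦4}, S={0↦7, 1↦-1, 2↦2, 3↦6, 4↦7}, K=[addL(-7)]>
[18] <C=u, E={u↦4}, S={0↦7, 1↦-1, 2↦2, 3↦6, 4↦7}, K=[let w :: addL(-7)]>
[19] <C=u, E={w↦5, u↦4}, S={0↦7, 1↦-1, 2↦2, 3↦6, 4↦7, 5↦7}, K=[addL(-7)]>
→ final value 0

Answer: 0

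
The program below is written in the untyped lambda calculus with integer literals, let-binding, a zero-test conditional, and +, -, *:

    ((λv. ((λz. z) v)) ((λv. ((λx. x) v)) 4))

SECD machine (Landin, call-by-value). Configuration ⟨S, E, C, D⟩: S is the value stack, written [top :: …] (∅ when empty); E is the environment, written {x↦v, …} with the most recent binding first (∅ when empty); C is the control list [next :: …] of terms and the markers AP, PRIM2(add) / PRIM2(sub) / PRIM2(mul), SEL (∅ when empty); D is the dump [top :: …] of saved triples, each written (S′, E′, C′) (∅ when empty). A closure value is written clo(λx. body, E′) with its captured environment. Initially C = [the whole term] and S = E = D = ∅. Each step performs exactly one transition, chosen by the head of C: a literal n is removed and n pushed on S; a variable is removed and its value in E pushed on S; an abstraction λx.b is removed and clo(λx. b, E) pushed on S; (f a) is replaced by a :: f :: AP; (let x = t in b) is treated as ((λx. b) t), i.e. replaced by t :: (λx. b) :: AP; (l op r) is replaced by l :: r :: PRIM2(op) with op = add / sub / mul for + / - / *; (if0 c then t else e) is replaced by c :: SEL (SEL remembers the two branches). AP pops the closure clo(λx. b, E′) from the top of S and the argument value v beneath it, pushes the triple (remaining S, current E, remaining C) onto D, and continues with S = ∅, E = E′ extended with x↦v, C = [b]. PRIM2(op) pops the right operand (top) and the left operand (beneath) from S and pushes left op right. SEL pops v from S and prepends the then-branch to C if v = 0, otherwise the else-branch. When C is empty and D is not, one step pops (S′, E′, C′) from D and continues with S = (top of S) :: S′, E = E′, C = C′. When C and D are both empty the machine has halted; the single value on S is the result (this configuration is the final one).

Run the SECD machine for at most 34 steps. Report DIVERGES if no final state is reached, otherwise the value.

t=0: [S=∅ | E=∅ | C=[((λv. ((λz. z) v)) ((λv. ((λx. x) v)) 4))] | D=∅]
t=1: [S=∅ | E=∅ | C=[((λv. ((λx. x) v)) 4) :: (λv. ((λz. z) v)) :: AP] | D=∅]
t=2: [S=∅ | E=∅ | C=[4 :: (λv. ((λx. x) v)) :: AP :: (λv. ((λz. z) v)) :: AP] | D=∅]
t=3: [S=[4] | E=∅ | C=[(λv. ((λx. x) v)) :: AP :: (λv. ((λz. z) v)) :: AP] | D=∅]
t=4: [S=[clo(λv. ((λx. x) v), ∅) :: 4] | E=∅ | C=[AP :: (λv. ((λz. z) v)) :: AP] | D=∅]
t=5: [S=∅ | E={v↦4} | C=[((λx. x) v)] | D=[(∅, ∅, [(λv. ((λz. z) v)) :: AP])]]
t=6: [S=∅ | E={v↦4} | C=[v :: (λx. x) :: AP] | D=[(∅, ∅, [(λv. ((λz. z) v)) :: AP])]]
t=7: [S=[4] | E={v↦4} | C=[(λx. x) :: AP] | D=[(∅, ∅, [(λv. ((λz. z) v)) :: AP])]]
t=8: [S=[clo(λx. x, {v↦4}) :: 4] | E={v↦4} | C=[AP] | D=[(∅, ∅, [(λv. ((λz. z) v)) :: AP])]]
t=9: [S=∅ | E={x↦4, v↦4} | C=[x] | D=[(∅, {v↦4}, ∅) :: (∅, ∅, [(λv. ((λz. z) v)) :: AP])]]
t=10: [S=[4] | E={x↦4, v↦4} | C=∅ | D=[(∅, {v↦4}, ∅) :: (∅, ∅, [(λv. ((λz. z) v)) :: AP])]]
t=11: [S=[4] | E={v↦4} | C=∅ | D=[(∅, ∅, [(λv. ((λz. z) v)) :: AP])]]
t=12: [S=[4] | E=∅ | C=[(λv. ((λz. z) v)) :: AP] | D=∅]
t=13: [S=[clo(λv. ((λz. z) v), ∅) :: 4] | E=∅ | C=[AP] | D=∅]
t=14: [S=∅ | E={v↦4} | C=[((λz. z) v)] | D=[(∅, ∅, ∅)]]
t=15: [S=∅ | E={v↦4} | C=[v :: (λz. z) :: AP] | D=[(∅, ∅, ∅)]]
t=16: [S=[4] | E={v↦4} | C=[(λz. z) :: AP] | D=[(∅, ∅, ∅)]]
t=17: [S=[clo(λz. z, {v↦4}) :: 4] | E={v↦4} | C=[AP] | D=[(∅, ∅, ∅)]]
t=18: [S=∅ | E={z↦4, v↦4} | C=[z] | D=[(∅, {v↦4}, ∅) :: (∅, ∅, ∅)]]
t=19: [S=[4] | E={z↦4, v↦4} | C=∅ | D=[(∅, {v↦4}, ∅) :: (∅, ∅, ∅)]]
t=20: [S=[4] | E={v↦4} | C=∅ | D=[(∅, ∅, ∅)]]
t=21: [S=[4] | E=∅ | C=∅ | D=∅]
→ final value 4

Answer: 4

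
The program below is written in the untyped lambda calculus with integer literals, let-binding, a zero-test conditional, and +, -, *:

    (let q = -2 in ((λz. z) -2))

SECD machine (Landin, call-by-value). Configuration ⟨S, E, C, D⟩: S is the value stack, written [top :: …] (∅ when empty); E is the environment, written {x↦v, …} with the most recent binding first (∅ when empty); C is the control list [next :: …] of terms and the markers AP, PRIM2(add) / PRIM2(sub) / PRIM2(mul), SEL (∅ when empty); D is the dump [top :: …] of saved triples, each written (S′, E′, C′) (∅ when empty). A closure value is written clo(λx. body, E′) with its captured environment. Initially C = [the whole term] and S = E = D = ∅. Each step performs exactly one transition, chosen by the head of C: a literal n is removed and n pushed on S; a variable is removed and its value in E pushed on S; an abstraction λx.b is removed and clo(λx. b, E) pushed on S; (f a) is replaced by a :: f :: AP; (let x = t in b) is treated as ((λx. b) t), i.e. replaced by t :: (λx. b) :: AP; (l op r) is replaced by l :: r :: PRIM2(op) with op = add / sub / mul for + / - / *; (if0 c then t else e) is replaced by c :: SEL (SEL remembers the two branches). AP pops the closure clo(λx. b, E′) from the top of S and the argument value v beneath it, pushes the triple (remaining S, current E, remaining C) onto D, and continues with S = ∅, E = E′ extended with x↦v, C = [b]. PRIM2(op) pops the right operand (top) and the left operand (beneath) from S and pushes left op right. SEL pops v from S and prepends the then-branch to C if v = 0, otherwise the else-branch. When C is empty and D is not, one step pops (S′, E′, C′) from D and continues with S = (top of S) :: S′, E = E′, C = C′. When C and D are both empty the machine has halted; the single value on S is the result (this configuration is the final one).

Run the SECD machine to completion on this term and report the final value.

step 0: ⟨S=∅; E=∅; C=[(let q = -2 in ((λz. z) -2))]; D=∅⟩
step 1: ⟨S=∅; E=∅; C=[-2 :: (λq. ((λz. z) -2)) :: AP]; D=∅⟩
step 2: ⟨S=[-2]; E=∅; C=[(λq. ((λz. z) -2)) :: AP]; D=∅⟩
step 3: ⟨S=[clo(λq. ((λz. z) -2), ∅) :: -2]; E=∅; C=[AP]; D=∅⟩
step 4: ⟨S=∅; E={q↦-2}; C=[((λz. z) -2)]; D=[(∅, ∅, ∅)]⟩
step 5: ⟨S=∅; E={q↦-2}; C=[-2 :: (λz. z) :: AP]; D=[(∅, ∅, ∅)]⟩
step 6: ⟨S=[-2]; E={q↦-2}; C=[(λz. z) :: AP]; D=[(∅, ∅, ∅)]⟩
step 7: ⟨S=[clo(λz. z, {q↦-2}) :: -2]; E={q↦-2}; C=[AP]; D=[(∅, ∅, ∅)]⟩
step 8: ⟨S=∅; E={z↦-2, q↦-2}; C=[z]; D=[(∅, {q↦-2}, ∅) :: (∅, ∅, ∅)]⟩
step 9: ⟨S=[-2]; E={z↦-2, q↦-2}; C=∅; D=[(∅, {q↦-2}, ∅) :: (∅, ∅, ∅)]⟩
step 10: ⟨S=[-2]; E={q↦-2}; C=∅; D=[(∅, ∅, ∅)]⟩
step 11: ⟨S=[-2]; E=∅; C=∅; D=∅⟩
→ final value -2

Answer: -2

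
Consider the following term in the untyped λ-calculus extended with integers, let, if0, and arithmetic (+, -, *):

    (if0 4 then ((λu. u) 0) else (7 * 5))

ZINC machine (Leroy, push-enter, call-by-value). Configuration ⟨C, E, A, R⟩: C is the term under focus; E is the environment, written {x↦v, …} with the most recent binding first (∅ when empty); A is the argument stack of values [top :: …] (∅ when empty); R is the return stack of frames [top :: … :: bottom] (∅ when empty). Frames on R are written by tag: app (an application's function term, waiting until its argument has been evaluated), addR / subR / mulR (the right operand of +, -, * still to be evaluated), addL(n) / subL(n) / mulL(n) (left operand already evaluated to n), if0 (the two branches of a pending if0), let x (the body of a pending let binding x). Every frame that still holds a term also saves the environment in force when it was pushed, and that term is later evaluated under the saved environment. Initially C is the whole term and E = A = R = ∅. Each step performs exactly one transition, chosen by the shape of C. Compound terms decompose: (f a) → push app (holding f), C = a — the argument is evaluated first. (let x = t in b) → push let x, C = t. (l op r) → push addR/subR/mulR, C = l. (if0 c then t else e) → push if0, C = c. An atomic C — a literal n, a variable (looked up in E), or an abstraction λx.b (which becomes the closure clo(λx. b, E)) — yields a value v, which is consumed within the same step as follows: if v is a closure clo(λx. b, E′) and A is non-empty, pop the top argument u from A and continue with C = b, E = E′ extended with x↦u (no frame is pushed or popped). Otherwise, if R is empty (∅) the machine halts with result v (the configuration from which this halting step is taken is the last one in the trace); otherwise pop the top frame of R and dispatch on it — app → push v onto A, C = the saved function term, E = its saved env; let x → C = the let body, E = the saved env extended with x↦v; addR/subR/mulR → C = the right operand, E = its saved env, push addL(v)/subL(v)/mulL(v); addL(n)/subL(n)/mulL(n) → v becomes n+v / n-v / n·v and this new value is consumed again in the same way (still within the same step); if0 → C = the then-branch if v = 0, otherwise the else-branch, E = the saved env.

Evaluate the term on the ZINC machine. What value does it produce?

[0] <C=(if0 4 then ((λu. u) 0) else (7 * 5)), E=∅, A=∅, R=∅>
[1] <C=4, E=∅, A=∅, R=[if0]>
[2] <C=(7 * 5), E=∅, A=∅, R=∅>
[3] <C=7, E=∅, A=∅, R=[mulR]>
[4] <C=5, E=∅, A=∅, R=[mulL(7)]>
→ final value 35

Answer: 35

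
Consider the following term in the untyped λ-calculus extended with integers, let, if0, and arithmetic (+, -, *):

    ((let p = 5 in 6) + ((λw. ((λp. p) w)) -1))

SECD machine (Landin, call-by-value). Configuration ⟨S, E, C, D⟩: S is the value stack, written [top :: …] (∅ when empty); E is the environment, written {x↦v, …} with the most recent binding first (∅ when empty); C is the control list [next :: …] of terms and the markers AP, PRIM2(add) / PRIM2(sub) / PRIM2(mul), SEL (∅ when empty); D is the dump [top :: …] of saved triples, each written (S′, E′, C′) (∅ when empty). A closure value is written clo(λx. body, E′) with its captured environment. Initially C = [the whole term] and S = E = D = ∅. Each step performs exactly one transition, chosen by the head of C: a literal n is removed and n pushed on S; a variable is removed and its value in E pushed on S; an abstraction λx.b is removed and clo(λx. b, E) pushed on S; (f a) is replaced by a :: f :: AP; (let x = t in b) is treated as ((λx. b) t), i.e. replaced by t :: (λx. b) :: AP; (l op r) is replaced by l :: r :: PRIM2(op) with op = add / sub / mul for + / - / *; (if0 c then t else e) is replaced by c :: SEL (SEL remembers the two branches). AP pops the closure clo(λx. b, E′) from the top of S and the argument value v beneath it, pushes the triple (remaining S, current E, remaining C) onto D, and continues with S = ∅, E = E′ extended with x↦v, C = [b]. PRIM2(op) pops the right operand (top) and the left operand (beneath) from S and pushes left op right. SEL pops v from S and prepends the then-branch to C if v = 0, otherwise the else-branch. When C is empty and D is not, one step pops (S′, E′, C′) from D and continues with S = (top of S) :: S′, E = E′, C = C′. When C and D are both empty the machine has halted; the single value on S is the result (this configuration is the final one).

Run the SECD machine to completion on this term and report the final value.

Answer: 5

Machine steps:
t=0: [S=∅ | E=∅ | C=[((let p = 5 in 6) + ((λw. ((λp. p) w)) -1))] | D=∅]
t=1: [S=∅ | E=∅ | C=[(let p = 5 in 6) :: ((λw. ((λp. p) w)) -1) :: PRIM2(add)] | D=∅]
t=2: [S=∅ | E=∅ | C=[5 :: (λp. 6) :: AP :: ((λw. ((λp. p) w)) -1) :: PRIM2(add)] | D=∅]
t=3: [S=[5] | E=∅ | C=[(λp. 6) :: AP :: ((λw. ((λp. p) w)) -1) :: PRIM2(add)] | D=∅]
t=4: [S=[clo(λp. 6, ∅) :: 5] | E=∅ | C=[AP :: ((λw. ((λp. p) w)) -1) :: PRIM2(add)] | D=∅]
t=5: [S=∅ | E={p↦5} | C=[6] | D=[(∅, ∅, [((λw. ((λp. p) w)) -1) :: PRIM2(add)])]]
t=6: [S=[6] | E={p↦5} | C=∅ | D=[(∅, ∅, [((λw. ((λp. p) w)) -1) :: PRIM2(add)])]]
t=7: [S=[6] | E=∅ | C=[((λw. ((λp. p) w)) -1) :: PRIM2(add)] | D=∅]
t=8: [S=[6] | E=∅ | C=[-1 :: (λw. ((λp. p) w)) :: AP :: PRIM2(add)] | D=∅]
t=9: [S=[-1 :: 6] | E=∅ | C=[(λw. ((λp. p) w)) :: AP :: PRIM2(add)] | D=∅]
t=10: [S=[clo(λw. ((λp. p) w), ∅) :: -1 :: 6] | E=∅ | C=[AP :: PRIM2(add)] | D=∅]
t=11: [S=∅ | E={w↦-1} | C=[((λp. p) w)] | D=[([6], ∅, [PRIM2(add)])]]
t=12: [S=∅ | E={w↦-1} | C=[w :: (λp. p) :: AP] | D=[([6], ∅, [PRIM2(add)])]]
t=13: [S=[-1] | E={w↦-1} | C=[(λp. p) :: AP] | D=[([6], ∅, [PRIM2(add)])]]
t=14: [S=[clo(λp. p, {w↦-1}) :: -1] | E={w↦-1} | C=[AP] | D=[([6], ∅, [PRIM2(add)])]]
t=15: [S=∅ | E={p↦-1, w↦-1} | C=[p] | D=[(∅, {w↦-1}, ∅) :: ([6], ∅, [PRIM2(add)])]]
t=16: [S=[-1] | E={p↦-1, w↦-1} | C=∅ | D=[(∅, {w↦-1}, ∅) :: ([6], ∅, [PRIM2(add)])]]
t=17: [S=[-1] | E={w↦-1} | C=∅ | D=[([6], ∅, [PRIM2(add)])]]
t=18: [S=[-1 :: 6] | E=∅ | C=[PRIM2(add)] | D=∅]
t=19: [S=[5] | E=∅ | C=∅ | D=∅]
→ final value 5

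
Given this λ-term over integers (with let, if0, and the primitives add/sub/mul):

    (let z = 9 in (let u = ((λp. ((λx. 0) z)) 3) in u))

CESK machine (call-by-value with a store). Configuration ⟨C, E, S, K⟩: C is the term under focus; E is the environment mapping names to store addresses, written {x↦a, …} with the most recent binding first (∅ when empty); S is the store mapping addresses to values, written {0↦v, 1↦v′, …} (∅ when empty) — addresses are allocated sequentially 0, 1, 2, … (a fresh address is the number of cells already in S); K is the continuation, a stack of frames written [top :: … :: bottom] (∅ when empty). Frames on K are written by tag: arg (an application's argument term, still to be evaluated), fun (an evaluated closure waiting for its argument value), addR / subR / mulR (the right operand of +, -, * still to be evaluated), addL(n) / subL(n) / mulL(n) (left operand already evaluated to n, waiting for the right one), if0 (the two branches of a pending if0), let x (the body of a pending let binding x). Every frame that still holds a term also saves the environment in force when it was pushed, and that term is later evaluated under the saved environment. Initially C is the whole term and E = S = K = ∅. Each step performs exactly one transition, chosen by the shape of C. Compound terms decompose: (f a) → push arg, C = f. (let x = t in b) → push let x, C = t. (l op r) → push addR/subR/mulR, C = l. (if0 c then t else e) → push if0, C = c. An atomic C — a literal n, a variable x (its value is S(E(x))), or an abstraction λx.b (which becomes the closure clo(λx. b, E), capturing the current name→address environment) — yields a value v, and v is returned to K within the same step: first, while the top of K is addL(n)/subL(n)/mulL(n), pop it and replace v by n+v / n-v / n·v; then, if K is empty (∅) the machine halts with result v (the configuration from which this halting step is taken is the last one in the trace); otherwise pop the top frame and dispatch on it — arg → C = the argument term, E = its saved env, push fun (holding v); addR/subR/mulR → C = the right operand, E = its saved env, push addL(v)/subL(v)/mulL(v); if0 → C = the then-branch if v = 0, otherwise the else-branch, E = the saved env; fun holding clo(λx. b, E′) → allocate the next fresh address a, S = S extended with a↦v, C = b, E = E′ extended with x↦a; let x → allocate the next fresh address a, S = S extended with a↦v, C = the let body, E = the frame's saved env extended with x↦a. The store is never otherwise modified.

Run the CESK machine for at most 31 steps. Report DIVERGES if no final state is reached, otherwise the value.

Answer: 0

Machine steps:
t=0: [C=(let z = 9 in (let u = ((λp. ((λx. 0) z)) 3) in u)) | E=∅ | S=∅ | K=∅]
t=1: [C=9 | E=∅ | S=∅ | K=[let z]]
t=2: [C=(let u = ((λp. ((λx. 0) z)) 3) in u) | E={z↦0} | S={0↦9} | K=∅]
t=3: [C=((λp. ((λx. 0) z)) 3) | E={z↦0} | S={0↦9} | K=[let u]]
t=4: [C=(λp. ((λx. 0) z)) | E={z↦0} | S={0↦9} | K=[arg :: let u]]
t=5: [C=3 | E={z↦0} | S={0↦9} | K=[fun :: let u]]
t=6: [C=((λx. 0) z) | E={p↦1, z↦0} | S={0↦9, 1↦3} | K=[let u]]
t=7: [C=(λx. 0) | E={p↦1, z↦0} | S={0↦9, 1↦3} | K=[arg :: let u]]
t=8: [C=z | E={p↦1, z↦0} | S={0↦9, 1↦3} | K=[fun :: let u]]
t=9: [C=0 | E={x↦2, p↦1, z↦0} | S={0↦9, 1↦3, 2↦9} | K=[let u]]
t=10: [C=u | E={u↦3, z↦0} | S={0↦9, 1↦3, 2↦9, 3↦0} | K=∅]
→ final value 0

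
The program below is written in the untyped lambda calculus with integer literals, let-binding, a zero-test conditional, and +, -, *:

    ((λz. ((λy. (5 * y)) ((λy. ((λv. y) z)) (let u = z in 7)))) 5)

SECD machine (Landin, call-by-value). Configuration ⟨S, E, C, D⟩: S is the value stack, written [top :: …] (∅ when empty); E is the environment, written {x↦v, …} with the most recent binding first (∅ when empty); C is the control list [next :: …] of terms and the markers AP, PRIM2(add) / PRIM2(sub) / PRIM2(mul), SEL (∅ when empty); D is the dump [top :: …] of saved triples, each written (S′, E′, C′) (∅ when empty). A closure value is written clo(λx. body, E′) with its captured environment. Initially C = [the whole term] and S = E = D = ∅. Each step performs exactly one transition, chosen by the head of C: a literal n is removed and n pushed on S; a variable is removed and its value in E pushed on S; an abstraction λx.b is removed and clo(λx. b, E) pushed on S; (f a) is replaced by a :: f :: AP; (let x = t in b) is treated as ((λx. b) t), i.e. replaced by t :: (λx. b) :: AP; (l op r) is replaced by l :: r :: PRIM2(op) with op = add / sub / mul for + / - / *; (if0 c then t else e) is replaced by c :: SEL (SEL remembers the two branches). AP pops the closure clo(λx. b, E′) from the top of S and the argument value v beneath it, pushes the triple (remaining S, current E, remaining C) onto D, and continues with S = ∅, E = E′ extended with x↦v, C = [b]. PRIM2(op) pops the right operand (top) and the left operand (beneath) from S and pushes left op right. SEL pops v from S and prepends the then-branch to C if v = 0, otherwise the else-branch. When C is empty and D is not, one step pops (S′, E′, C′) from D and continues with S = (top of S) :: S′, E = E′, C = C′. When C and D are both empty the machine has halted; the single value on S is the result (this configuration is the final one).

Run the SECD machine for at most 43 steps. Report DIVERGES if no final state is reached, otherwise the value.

0. <S=∅, E=∅, C=[((λz. ((λy. (5 * y)) ((λy. ((λv. y) z)) (let u = z in 7)))) 5)], D=∅>
1. <S=∅, E=∅, C=[5 :: (λz. ((λy. (5 * y)) ((λy. ((λv. y) z)) (let u = z in 7)))) :: AP], D=∅>
2. <S=[5], E=∅, C=[(λz. ((λy. (5 * y)) ((λy. ((λv. y) z)) (let u = z in 7)))) :: AP], D=∅>
3. <S=[clo(λz. ((λy. (5 * y)) ((λy. ((λv. y) z)) (let u = z in 7))), ∅) :: 5], E=∅, C=[AP], D=∅>
4. <S=∅, E={z↦5}, C=[((λy. (5 * y)) ((λy. ((λv. y) z)) (let u = z in 7)))], D=[(∅, ∅, ∅)]>
5. <S=∅, E={z↦5}, C=[((λy. ((λv. y) z)) (let u = z in 7)) :: (λy. (5 * y)) :: AP], D=[(∅, ∅, ∅)]>
6. <S=∅, E={z↦5}, C=[(let u = z in 7) :: (λy. ((λv. y) z)) :: AP :: (λy. (5 * y)) :: AP], D=[(∅, ∅, ∅)]>
7. <S=∅, E={z↦5}, C=[z :: (λu. 7) :: AP :: (λy. ((λv. y) z)) :: AP :: (λy. (5 * y)) :: AP], D=[(∅, ∅, ∅)]>
8. <S=[5], E={z↦5}, C=[(λu. 7) :: AP :: (λy. ((λv. y) z)) :: AP :: (λy. (5 * y)) :: AP], D=[(∅, ∅, ∅)]>
9. <S=[clo(λu. 7, {z↦5}) :: 5], E={z↦5}, C=[AP :: (λy. ((λv. y) z)) :: AP :: (λy. (5 * y)) :: AP], D=[(∅, ∅, ∅)]>
10. <S=∅, E={u↦5, z↦5}, C=[7], D=[(∅, {z↦5}, [(λy. ((λv. y) z)) :: AP :: (λy. (5 * y)) :: AP]) :: (∅, ∅, ∅)]>
11. <S=[7], E={u↦5, z↦5}, C=∅, D=[(∅, {z↦5}, [(λy. ((λv. y) z)) :: AP :: (λy. (5 * y)) :: AP]) :: (∅, ∅, ∅)]>
12. <S=[7], E={z↦5}, C=[(λy. ((λv. y) z)) :: AP :: (λy. (5 * y)) :: AP], D=[(∅, ∅, ∅)]>
13. <S=[clo(λy. ((λv. y) z), {z↦5}) :: 7], E={z↦5}, C=[AP :: (λy. (5 * y)) :: AP], D=[(∅, ∅, ∅)]>
14. <S=∅, E={y↦7, z↦5}, C=[((λv. y) z)], D=[(∅, {z↦5}, [(λy. (5 * y)) :: AP]) :: (∅, ∅, ∅)]>
15. <S=∅, E={y↦7, z↦5}, C=[z :: (λv. y) :: AP], D=[(∅, {z↦5}, [(λy. (5 * y)) :: AP]) :: (∅, ∅, ∅)]>
16. <S=[5], E={y↦7, z↦5}, C=[(λv. y) :: AP], D=[(∅, {z↦5}, [(λy. (5 * y)) :: AP]) :: (∅, ∅, ∅)]>
17. <S=[clo(λv. y, {y↦7, z↦5}) :: 5], E={y↦7, z↦5}, C=[AP], D=[(∅, {z↦5}, [(λy. (5 * y)) :: AP]) :: (∅, ∅, ∅)]>
18. <S=∅, E={v↦5, y↦7, z↦5}, C=[y], D=[(∅, {y↦7, z↦5}, ∅) :: (∅, {z↦5}, [(λy. (5 * y)) :: AP]) :: (∅, ∅, ∅)]>
19. <S=[7], E={v↦5, y↦7, z↦5}, C=∅, D=[(∅, {y↦7, z↦5}, ∅) :: (∅, {z↦5}, [(λy. (5 * y)) :: AP]) :: (∅, ∅, ∅)]>
20. <S=[7], E={y↦7, z↦5}, C=∅, D=[(∅, {z↦5}, [(λy. (5 * y)) :: AP]) :: (∅, ∅, ∅)]>
21. <S=[7], E={z↦5}, C=[(λy. (5 * y)) :: AP], D=[(∅, ∅, ∅)]>
22. <S=[clo(λy. (5 * y), {z↦5}) :: 7], E={z↦5}, C=[AP], D=[(∅, ∅, ∅)]>
23. <S=∅, E={y↦7, z↦5}, C=[(5 * y)], D=[(∅, {z↦5}, ∅) :: (∅, ∅, ∅)]>
24. <S=∅, E={y↦7, z↦5}, C=[5 :: y :: PRIM2(mul)], D=[(∅, {z↦5}, ∅) :: (∅, ∅, ∅)]>
25. <S=[5], E={y↦7, z↦5}, C=[y :: PRIM2(mul)], D=[(∅, {z↦5}, ∅) :: (∅, ∅, ∅)]>
26. <S=[7 :: 5], E={y↦7, z↦5}, C=[PRIM2(mul)], D=[(∅, {z↦5}, ∅) :: (∅, ∅, ∅)]>
27. <S=[35], E={y↦7, z↦5}, C=∅, D=[(∅, {z↦5}, ∅) :: (∅, ∅, ∅)]>
28. <S=[35], E={z↦5}, C=∅, D=[(∅, ∅, ∅)]>
29. <S=[35], E=∅, C=∅, D=∅>
→ final value 35

Answer: 35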